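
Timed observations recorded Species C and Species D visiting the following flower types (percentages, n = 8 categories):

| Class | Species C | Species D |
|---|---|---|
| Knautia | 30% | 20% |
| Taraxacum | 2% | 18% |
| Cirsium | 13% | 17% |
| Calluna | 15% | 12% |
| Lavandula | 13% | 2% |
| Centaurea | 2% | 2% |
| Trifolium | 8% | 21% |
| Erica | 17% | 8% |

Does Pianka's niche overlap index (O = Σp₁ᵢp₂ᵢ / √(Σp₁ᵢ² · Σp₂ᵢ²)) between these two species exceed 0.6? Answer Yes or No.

Yes

Convert percentages to proportions (divide by 100).
Σ p₁ᵢp₂ᵢ = 0.0600 + 0.0036 + 0.0221 + 0.0180 + 0.0026 + 0.0004 + 0.0168 + 0.0136 = 0.1371
Σp_1ᵢ² = 0.30² + 0.02² + 0.13² + 0.15² + 0.13² + 0.02² + 0.08² + 0.17² = 0.0900 + 0.0004 + 0.0169 + 0.0225 + 0.0169 + 0.0004 + 0.0064 + 0.0289 = 0.1824
Σp_2ᵢ² = 0.20² + 0.18² + 0.17² + 0.12² + 0.02² + 0.02² + 0.21² + 0.08² = 0.0400 + 0.0324 + 0.0289 + 0.0144 + 0.0004 + 0.0004 + 0.0441 + 0.0064 = 0.1670
O = 0.1371 / √(0.1824 × 0.1670) = 0.1371 / 0.17453 = 0.7855
O = 0.7855 > 0.6 → Yes.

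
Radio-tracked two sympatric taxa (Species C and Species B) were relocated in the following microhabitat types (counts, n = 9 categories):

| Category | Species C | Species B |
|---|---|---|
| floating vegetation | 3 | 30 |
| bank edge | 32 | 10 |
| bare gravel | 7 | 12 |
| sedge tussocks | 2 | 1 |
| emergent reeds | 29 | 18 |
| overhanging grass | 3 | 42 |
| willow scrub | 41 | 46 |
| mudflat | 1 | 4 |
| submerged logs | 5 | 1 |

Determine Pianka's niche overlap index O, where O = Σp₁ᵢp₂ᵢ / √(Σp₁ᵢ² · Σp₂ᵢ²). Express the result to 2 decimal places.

0.69

Proportions for Species C (n=123): 3/123=0.0244, 32/123=0.2602, 7/123=0.0569, 2/123=0.0163, 29/123=0.2358, 3/123=0.0244, 41/123=0.3333, 1/123=0.0081, 5/123=0.0407
Proportions for Species B (n=164): 30/164=0.1829, 10/164=0.0610, 12/164=0.0732, 1/164=0.0061, 18/164=0.1098, 42/164=0.2561, 46/164=0.2805, 4/164=0.0244, 1/164=0.0061
Σ p₁ᵢp₂ᵢ = 0.004463 + 0.015872 + 0.004165 + 0.000099 + 0.025891 + 0.006249 + 0.093491 + 0.000198 + 0.000248 = 0.150676
Σp_1ᵢ² = 0.0244² + 0.2602² + 0.0569² + 0.0163² + 0.2358² + 0.0244² + 0.3333² + 0.0081² + 0.0407² = 0.000595 + 0.067704 + 0.003238 + 0.000266 + 0.055602 + 0.000595 + 0.111089 + 0.000066 + 0.001656 = 0.240811
Σp_2ᵢ² = 0.1829² + 0.0610² + 0.0732² + 0.0061² + 0.1098² + 0.2561² + 0.2805² + 0.0244² + 0.0061² = 0.033452 + 0.003721 + 0.005358 + 0.000037 + 0.012056 + 0.065587 + 0.078680 + 0.000595 + 0.000037 = 0.199523
O = 0.150676 / √(0.240811 × 0.199523) = 0.150676 / 0.2191970 = 0.6874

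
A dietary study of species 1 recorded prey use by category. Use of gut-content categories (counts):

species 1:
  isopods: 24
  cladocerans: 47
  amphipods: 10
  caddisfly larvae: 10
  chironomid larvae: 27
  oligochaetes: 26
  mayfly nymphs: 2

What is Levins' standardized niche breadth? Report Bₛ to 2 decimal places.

Proportions for species 1 (n=146): 24/146=0.1644, 47/146=0.3219, 10/146=0.0685, 10/146=0.0685, 27/146=0.1849, 26/146=0.1781, 2/146=0.0137
Σpᵢ² = 0.1644² + 0.3219² + 0.0685² + 0.0685² + 0.1849² + 0.1781² + 0.0137² = 0.027027 + 0.103620 + 0.004692 + 0.004692 + 0.034188 + 0.031720 + 0.000188 = 0.206127
B = 1 / 0.206127 = 4.8514
Bₛ = (B − 1)/(n − 1) = (4.8514 − 1)/(7 − 1) = 3.8514/6 = 0.6419

0.64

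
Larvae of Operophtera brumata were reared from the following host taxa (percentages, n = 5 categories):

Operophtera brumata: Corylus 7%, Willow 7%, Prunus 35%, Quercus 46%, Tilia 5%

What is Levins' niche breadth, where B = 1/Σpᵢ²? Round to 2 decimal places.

2.89

Convert percentages to proportions (divide by 100).
Σpᵢ² = 0.07² + 0.07² + 0.35² + 0.46² + 0.05² = 0.0049 + 0.0049 + 0.1225 + 0.2116 + 0.0025 = 0.3464
B = 1 / 0.3464 = 2.8868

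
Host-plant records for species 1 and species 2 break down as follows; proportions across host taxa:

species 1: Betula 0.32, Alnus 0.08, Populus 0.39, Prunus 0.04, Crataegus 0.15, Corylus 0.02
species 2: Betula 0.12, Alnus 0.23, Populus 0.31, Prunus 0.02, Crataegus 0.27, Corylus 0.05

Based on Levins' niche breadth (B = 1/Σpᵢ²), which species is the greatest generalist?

species 2

Σp_1ᵢ² = 0.32² + 0.08² + 0.39² + 0.04² + 0.15² + 0.02² = 0.1024 + 0.0064 + 0.1521 + 0.0016 + 0.0225 + 0.0004 = 0.2854
B_1 = 1 / 0.2854 = 3.5039
Σp_2ᵢ² = 0.12² + 0.23² + 0.31² + 0.02² + 0.27² + 0.05² = 0.0144 + 0.0529 + 0.0961 + 0.0004 + 0.0729 + 0.0025 = 0.2392
B_2 = 1 / 0.2392 = 4.1806
Highest B → broadest niche (most generalist): species 2 (B = 4.18).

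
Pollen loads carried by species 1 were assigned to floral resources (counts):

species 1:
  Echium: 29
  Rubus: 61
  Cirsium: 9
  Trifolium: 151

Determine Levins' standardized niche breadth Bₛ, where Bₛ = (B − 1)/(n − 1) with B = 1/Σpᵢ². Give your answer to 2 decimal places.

0.43

Proportions for species 1 (n=250): 29/250=0.1160, 61/250=0.2440, 9/250=0.0360, 151/250=0.6040
Σpᵢ² = 0.1160² + 0.2440² + 0.0360² + 0.6040² = 0.013456 + 0.059536 + 0.001296 + 0.364816 = 0.439104
B = 1 / 0.439104 = 2.2774
Bₛ = (B − 1)/(n − 1) = (2.2774 − 1)/(4 − 1) = 1.2774/3 = 0.4258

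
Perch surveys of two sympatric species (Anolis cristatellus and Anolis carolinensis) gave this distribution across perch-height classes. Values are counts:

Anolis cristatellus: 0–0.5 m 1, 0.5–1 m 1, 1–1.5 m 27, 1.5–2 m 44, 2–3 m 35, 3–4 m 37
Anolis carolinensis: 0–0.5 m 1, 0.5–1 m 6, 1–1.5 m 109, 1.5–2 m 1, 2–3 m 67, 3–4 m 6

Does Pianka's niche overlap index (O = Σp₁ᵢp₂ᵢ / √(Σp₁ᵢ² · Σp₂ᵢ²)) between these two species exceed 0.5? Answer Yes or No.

Proportions for Anolis cristatellus (n=145): 1/145=0.0069, 1/145=0.0069, 27/145=0.1862, 44/145=0.3034, 35/145=0.2414, 37/145=0.2552
Proportions for Anolis carolinensis (n=190): 1/190=0.0053, 6/190=0.0316, 109/190=0.5737, 1/190=0.0053, 67/190=0.3526, 6/190=0.0316
Σ p₁ᵢp₂ᵢ = 0.000037 + 0.000218 + 0.106823 + 0.001608 + 0.085118 + 0.008064 = 0.201868
Σp_1ᵢ² = 0.0069² + 0.0069² + 0.1862² + 0.3034² + 0.2414² + 0.2552² = 0.000048 + 0.000048 + 0.034670 + 0.092052 + 0.058274 + 0.065127 = 0.250219
Σp_2ᵢ² = 0.0053² + 0.0316² + 0.5737² + 0.0053² + 0.3526² + 0.0316² = 0.000028 + 0.000999 + 0.329132 + 0.000028 + 0.124327 + 0.000999 = 0.455513
O = 0.201868 / √(0.250219 × 0.455513) = 0.201868 / 0.3376063 = 0.5979
O = 0.5979 > 0.5 → Yes.

Yes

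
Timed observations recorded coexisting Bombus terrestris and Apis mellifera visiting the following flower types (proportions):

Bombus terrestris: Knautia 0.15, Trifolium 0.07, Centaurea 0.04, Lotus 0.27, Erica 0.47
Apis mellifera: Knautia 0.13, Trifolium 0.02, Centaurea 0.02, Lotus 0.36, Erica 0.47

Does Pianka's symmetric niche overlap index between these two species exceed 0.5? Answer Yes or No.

Σ p₁ᵢp₂ᵢ = 0.0195 + 0.0014 + 0.0008 + 0.0972 + 0.2209 = 0.3398
Σp_1ᵢ² = 0.15² + 0.07² + 0.04² + 0.27² + 0.47² = 0.0225 + 0.0049 + 0.0016 + 0.0729 + 0.2209 = 0.3228
Σp_2ᵢ² = 0.13² + 0.02² + 0.02² + 0.36² + 0.47² = 0.0169 + 0.0004 + 0.0004 + 0.1296 + 0.2209 = 0.3682
O = 0.3398 / √(0.3228 × 0.3682) = 0.3398 / 0.34475 = 0.9856
O = 0.9856 > 0.5 → Yes.

Yes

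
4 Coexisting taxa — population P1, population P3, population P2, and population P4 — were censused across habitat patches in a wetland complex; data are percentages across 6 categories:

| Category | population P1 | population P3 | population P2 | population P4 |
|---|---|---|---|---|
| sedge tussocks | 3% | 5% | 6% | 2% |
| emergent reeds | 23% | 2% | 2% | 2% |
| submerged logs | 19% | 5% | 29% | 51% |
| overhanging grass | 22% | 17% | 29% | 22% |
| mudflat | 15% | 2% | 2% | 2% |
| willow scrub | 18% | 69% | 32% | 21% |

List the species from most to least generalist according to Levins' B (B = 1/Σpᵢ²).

population P1 > population P2 > population P4 > population P3

Convert percentages to proportions (divide by 100).
Σp_P1ᵢ² = 0.03² + 0.23² + 0.19² + 0.22² + 0.15² + 0.18² = 0.0009 + 0.0529 + 0.0361 + 0.0484 + 0.0225 + 0.0324 = 0.1932
B_P1 = 1 / 0.1932 = 5.1760
Σp_P3ᵢ² = 0.05² + 0.02² + 0.05² + 0.17² + 0.02² + 0.69² = 0.0025 + 0.0004 + 0.0025 + 0.0289 + 0.0004 + 0.4761 = 0.5108
B_P3 = 1 / 0.5108 = 1.9577
Σp_P2ᵢ² = 0.06² + 0.02² + 0.29² + 0.29² + 0.02² + 0.32² = 0.0036 + 0.0004 + 0.0841 + 0.0841 + 0.0004 + 0.1024 = 0.2750
B_P2 = 1 / 0.2750 = 3.6364
Σp_P4ᵢ² = 0.02² + 0.02² + 0.51² + 0.22² + 0.02² + 0.21² = 0.0004 + 0.0004 + 0.2601 + 0.0484 + 0.0004 + 0.0441 = 0.3538
B_P4 = 1 / 0.3538 = 2.8265
Ranking by B (broadest → narrowest): population P1 (5.18) > population P2 (3.64) > population P4 (2.83) > population P3 (1.96)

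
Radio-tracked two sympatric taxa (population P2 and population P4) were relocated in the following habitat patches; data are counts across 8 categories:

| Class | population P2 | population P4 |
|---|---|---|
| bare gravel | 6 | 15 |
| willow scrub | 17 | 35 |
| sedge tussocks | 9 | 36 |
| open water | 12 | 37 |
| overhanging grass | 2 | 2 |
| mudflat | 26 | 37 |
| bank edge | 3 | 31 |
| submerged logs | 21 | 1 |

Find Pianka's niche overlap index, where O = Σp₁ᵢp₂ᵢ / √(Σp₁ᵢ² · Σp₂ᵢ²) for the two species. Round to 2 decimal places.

0.77

Proportions for population P2 (n=96): 6/96=0.0625, 17/96=0.1771, 9/96=0.0938, 12/96=0.1250, 2/96=0.0208, 26/96=0.2708, 3/96=0.0313, 21/96=0.2188
Proportions for population P4 (n=194): 15/194=0.0773, 35/194=0.1804, 36/194=0.1856, 37/194=0.1907, 2/194=0.0103, 37/194=0.1907, 31/194=0.1598, 1/194=0.0052
Σ p₁ᵢp₂ᵢ = 0.004831 + 0.031949 + 0.017409 + 0.023838 + 0.000214 + 0.051642 + 0.005002 + 0.001138 = 0.136023
Σp_1ᵢ² = 0.0625² + 0.1771² + 0.0938² + 0.1250² + 0.0208² + 0.2708² + 0.0313² + 0.2188² = 0.003906 + 0.031364 + 0.008798 + 0.015625 + 0.000433 + 0.073333 + 0.000980 + 0.047873 = 0.182312
Σp_2ᵢ² = 0.0773² + 0.1804² + 0.1856² + 0.1907² + 0.0103² + 0.1907² + 0.1598² + 0.0052² = 0.005975 + 0.032544 + 0.034447 + 0.036366 + 0.000106 + 0.036366 + 0.025536 + 0.000027 = 0.171367
O = 0.136023 / √(0.182312 × 0.171367) = 0.136023 / 0.1767548 = 0.7696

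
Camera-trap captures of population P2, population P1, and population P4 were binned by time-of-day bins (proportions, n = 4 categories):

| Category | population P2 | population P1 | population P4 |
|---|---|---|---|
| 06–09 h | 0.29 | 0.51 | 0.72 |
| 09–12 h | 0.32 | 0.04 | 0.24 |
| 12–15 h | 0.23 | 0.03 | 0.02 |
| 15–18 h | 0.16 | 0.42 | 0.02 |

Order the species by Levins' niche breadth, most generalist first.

Σp_P2ᵢ² = 0.29² + 0.32² + 0.23² + 0.16² = 0.0841 + 0.1024 + 0.0529 + 0.0256 = 0.2650
B_P2 = 1 / 0.2650 = 3.7736
Σp_P1ᵢ² = 0.51² + 0.04² + 0.03² + 0.42² = 0.2601 + 0.0016 + 0.0009 + 0.1764 = 0.4390
B_P1 = 1 / 0.4390 = 2.2779
Σp_P4ᵢ² = 0.72² + 0.24² + 0.02² + 0.02² = 0.5184 + 0.0576 + 0.0004 + 0.0004 = 0.5768
B_P4 = 1 / 0.5768 = 1.7337
Ranking by B (broadest → narrowest): population P2 (3.77) > population P1 (2.28) > population P4 (1.73)

population P2 > population P1 > population P4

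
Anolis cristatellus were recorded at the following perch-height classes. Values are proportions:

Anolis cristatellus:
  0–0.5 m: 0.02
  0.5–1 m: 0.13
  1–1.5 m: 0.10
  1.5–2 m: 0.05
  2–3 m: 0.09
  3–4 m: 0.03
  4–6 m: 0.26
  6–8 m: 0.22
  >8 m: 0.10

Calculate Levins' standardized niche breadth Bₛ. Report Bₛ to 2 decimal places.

Σpᵢ² = 0.02² + 0.13² + 0.10² + 0.05² + 0.09² + 0.03² + 0.26² + 0.22² + 0.10² = 0.0004 + 0.0169 + 0.0100 + 0.0025 + 0.0081 + 0.0009 + 0.0676 + 0.0484 + 0.0100 = 0.1648
B = 1 / 0.1648 = 6.0680
Bₛ = (B − 1)/(n − 1) = (6.0680 − 1)/(9 − 1) = 5.0680/8 = 0.6335

0.63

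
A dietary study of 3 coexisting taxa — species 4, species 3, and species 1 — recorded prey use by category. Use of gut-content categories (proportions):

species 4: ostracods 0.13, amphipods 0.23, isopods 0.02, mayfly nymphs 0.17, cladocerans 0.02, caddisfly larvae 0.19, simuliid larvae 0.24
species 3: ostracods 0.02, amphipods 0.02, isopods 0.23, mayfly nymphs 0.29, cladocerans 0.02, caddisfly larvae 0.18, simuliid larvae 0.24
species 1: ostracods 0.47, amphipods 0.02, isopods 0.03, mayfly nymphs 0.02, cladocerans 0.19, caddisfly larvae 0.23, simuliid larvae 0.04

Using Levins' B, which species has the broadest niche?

Σp_4ᵢ² = 0.13² + 0.23² + 0.02² + 0.17² + 0.02² + 0.19² + 0.24² = 0.0169 + 0.0529 + 0.0004 + 0.0289 + 0.0004 + 0.0361 + 0.0576 = 0.1932
B_4 = 1 / 0.1932 = 5.1760
Σp_3ᵢ² = 0.02² + 0.02² + 0.23² + 0.29² + 0.02² + 0.18² + 0.24² = 0.0004 + 0.0004 + 0.0529 + 0.0841 + 0.0004 + 0.0324 + 0.0576 = 0.2282
B_3 = 1 / 0.2282 = 4.3821
Σp_1ᵢ² = 0.47² + 0.02² + 0.03² + 0.02² + 0.19² + 0.23² + 0.04² = 0.2209 + 0.0004 + 0.0009 + 0.0004 + 0.0361 + 0.0529 + 0.0016 = 0.3132
B_1 = 1 / 0.3132 = 3.1928
Highest B → broadest niche (most generalist): species 4 (B = 5.18).

species 4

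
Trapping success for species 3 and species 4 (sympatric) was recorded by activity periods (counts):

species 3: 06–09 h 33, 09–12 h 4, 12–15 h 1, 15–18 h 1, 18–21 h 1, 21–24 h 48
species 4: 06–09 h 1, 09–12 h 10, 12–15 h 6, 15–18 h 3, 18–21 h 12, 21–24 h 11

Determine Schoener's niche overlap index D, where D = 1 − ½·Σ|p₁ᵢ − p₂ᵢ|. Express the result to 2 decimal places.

0.36

Proportions for species 3 (n=88): 33/88=0.3750, 4/88=0.0455, 1/88=0.0114, 1/88=0.0114, 1/88=0.0114, 48/88=0.5455
Proportions for species 4 (n=43): 1/43=0.0233, 10/43=0.2326, 6/43=0.1395, 3/43=0.0698, 12/43=0.2791, 11/43=0.2558
Σ|p₁ᵢ − p₂ᵢ| = 0.3517 + 0.1871 + 0.1281 + 0.0584 + 0.2677 + 0.2897 = 1.2827
D = 1 − ½ × 1.2827 = 1 − 0.64135 = 0.35865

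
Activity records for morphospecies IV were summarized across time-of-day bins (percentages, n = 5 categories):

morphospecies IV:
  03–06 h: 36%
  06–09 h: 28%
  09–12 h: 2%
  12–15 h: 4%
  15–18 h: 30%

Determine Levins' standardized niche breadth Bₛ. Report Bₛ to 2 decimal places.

Convert percentages to proportions (divide by 100).
Σpᵢ² = 0.36² + 0.28² + 0.02² + 0.04² + 0.30² = 0.1296 + 0.0784 + 0.0004 + 0.0016 + 0.0900 = 0.3000
B = 1 / 0.3000 = 3.3333
Bₛ = (B − 1)/(n − 1) = (3.3333 − 1)/(5 − 1) = 2.3333/4 = 0.5833

0.58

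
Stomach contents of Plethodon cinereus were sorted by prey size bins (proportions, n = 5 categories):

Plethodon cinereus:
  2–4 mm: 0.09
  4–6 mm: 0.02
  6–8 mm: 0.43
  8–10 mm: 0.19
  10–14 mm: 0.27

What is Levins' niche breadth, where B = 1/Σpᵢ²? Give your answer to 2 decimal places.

Σpᵢ² = 0.09² + 0.02² + 0.43² + 0.19² + 0.27² = 0.0081 + 0.0004 + 0.1849 + 0.0361 + 0.0729 = 0.3024
B = 1 / 0.3024 = 3.3069

3.31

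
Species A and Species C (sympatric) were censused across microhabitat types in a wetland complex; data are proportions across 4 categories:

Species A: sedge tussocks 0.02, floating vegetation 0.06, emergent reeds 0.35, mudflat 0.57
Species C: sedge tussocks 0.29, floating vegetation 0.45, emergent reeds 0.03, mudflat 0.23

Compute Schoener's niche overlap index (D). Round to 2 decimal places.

0.34

Σ|p₁ᵢ − p₂ᵢ| = 0.27 + 0.39 + 0.32 + 0.34 = 1.32
D = 1 − ½ × 1.32 = 1 − 0.660 = 0.3400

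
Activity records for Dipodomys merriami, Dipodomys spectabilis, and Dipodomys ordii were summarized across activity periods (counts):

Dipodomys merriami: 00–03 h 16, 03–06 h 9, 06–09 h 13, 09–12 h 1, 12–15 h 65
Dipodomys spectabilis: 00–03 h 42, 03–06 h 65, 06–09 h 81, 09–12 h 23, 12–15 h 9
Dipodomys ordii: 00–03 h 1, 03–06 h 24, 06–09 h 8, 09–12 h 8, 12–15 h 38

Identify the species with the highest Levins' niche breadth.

Dipodomys spectabilis

Proportions for Dipodomys merriami (n=104): 16/104=0.1538, 9/104=0.0865, 13/104=0.1250, 1/104=0.0096, 65/104=0.6250
Proportions for Dipodomys spectabilis (n=220): 42/220=0.1909, 65/220=0.2955, 81/220=0.3682, 23/220=0.1045, 9/220=0.0409
Proportions for Dipodomys ordii (n=79): 1/79=0.0127, 24/79=0.3038, 8/79=0.1013, 8/79=0.1013, 38/79=0.4810
Σp_merrᵢ² = 0.1538² + 0.0865² + 0.1250² + 0.0096² + 0.6250² = 0.023654 + 0.007482 + 0.015625 + 0.000092 + 0.390625 = 0.437478
B_merr = 1 / 0.437478 = 2.2858
Σp_specᵢ² = 0.1909² + 0.2955² + 0.3682² + 0.1045² + 0.0409² = 0.036443 + 0.087320 + 0.135571 + 0.010920 + 0.001673 = 0.271927
B_spec = 1 / 0.271927 = 3.6775
Σp_ordiᵢ² = 0.0127² + 0.3038² + 0.1013² + 0.1013² + 0.4810² = 0.000161 + 0.092294 + 0.010262 + 0.010262 + 0.231361 = 0.344340
B_ordi = 1 / 0.344340 = 2.9041
Highest B → broadest niche (most generalist): Dipodomys spectabilis (B = 3.68).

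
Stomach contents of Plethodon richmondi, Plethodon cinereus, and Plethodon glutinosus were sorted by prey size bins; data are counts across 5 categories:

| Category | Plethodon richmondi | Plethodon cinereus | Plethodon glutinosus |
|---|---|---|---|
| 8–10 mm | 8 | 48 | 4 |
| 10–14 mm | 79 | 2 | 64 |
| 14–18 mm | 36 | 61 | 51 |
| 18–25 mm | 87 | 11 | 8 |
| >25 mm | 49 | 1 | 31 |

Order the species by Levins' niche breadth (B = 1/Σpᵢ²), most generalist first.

Proportions for Plethodon richmondi (n=259): 8/259=0.0309, 79/259=0.3050, 36/259=0.1390, 87/259=0.3359, 49/259=0.1892
Proportions for Plethodon cinereus (n=123): 48/123=0.3902, 2/123=0.0163, 61/123=0.4959, 11/123=0.0894, 1/123=0.0081
Proportions for Plethodon glutinosus (n=158): 4/158=0.0253, 64/158=0.4051, 51/158=0.3228, 8/158=0.0506, 31/158=0.1962
Σp_richᵢ² = 0.0309² + 0.3050² + 0.1390² + 0.3359² + 0.1892² = 0.000955 + 0.093025 + 0.019321 + 0.112829 + 0.035797 = 0.261927
B_rich = 1 / 0.261927 = 3.8179
Σp_cineᵢ² = 0.3902² + 0.0163² + 0.4959² + 0.0894² + 0.0081² = 0.152256 + 0.000266 + 0.245917 + 0.007992 + 0.000066 = 0.406497
B_cine = 1 / 0.406497 = 2.4600
Σp_glutᵢ² = 0.0253² + 0.4051² + 0.3228² + 0.0506² + 0.1962² = 0.000640 + 0.164106 + 0.104200 + 0.002560 + 0.038494 = 0.310000
B_glut = 1 / 0.310000 = 3.2258
Ranking by B (broadest → narrowest): Plethodon richmondi (3.82) > Plethodon glutinosus (3.23) > Plethodon cinereus (2.46)

Plethodon richmondi > Plethodon glutinosus > Plethodon cinereus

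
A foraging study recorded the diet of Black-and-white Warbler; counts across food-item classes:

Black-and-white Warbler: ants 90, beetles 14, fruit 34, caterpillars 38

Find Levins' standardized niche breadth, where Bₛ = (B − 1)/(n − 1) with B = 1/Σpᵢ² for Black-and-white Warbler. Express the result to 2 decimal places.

0.61

Proportions for Black-and-white Warbler (n=176): 90/176=0.5114, 14/176=0.0795, 34/176=0.1932, 38/176=0.2159
Σpᵢ² = 0.5114² + 0.0795² + 0.1932² + 0.2159² = 0.261530 + 0.006320 + 0.037326 + 0.046613 = 0.351789
B = 1 / 0.351789 = 2.8426
Bₛ = (B − 1)/(n − 1) = (2.8426 − 1)/(4 − 1) = 1.8426/3 = 0.6142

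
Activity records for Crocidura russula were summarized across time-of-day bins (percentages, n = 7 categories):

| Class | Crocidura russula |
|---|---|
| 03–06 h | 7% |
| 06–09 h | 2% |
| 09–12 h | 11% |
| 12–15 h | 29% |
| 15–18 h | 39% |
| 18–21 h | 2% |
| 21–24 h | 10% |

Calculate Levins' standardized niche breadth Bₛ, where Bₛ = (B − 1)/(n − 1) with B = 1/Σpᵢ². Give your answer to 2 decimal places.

Convert percentages to proportions (divide by 100).
Σpᵢ² = 0.07² + 0.02² + 0.11² + 0.29² + 0.39² + 0.02² + 0.10² = 0.0049 + 0.0004 + 0.0121 + 0.0841 + 0.1521 + 0.0004 + 0.0100 = 0.2640
B = 1 / 0.2640 = 3.7879
Bₛ = (B − 1)/(n − 1) = (3.7879 − 1)/(7 − 1) = 2.7879/6 = 0.4647

0.46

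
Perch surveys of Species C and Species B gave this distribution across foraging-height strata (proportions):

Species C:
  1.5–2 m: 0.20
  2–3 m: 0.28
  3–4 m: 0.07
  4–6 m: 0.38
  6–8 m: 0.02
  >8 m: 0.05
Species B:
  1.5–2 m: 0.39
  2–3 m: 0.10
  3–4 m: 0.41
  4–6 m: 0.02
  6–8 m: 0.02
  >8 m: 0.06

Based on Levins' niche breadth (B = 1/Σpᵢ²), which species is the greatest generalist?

Σp_Cᵢ² = 0.20² + 0.28² + 0.07² + 0.38² + 0.02² + 0.05² = 0.0400 + 0.0784 + 0.0049 + 0.1444 + 0.0004 + 0.0025 = 0.2706
B_C = 1 / 0.2706 = 3.6955
Σp_Bᵢ² = 0.39² + 0.10² + 0.41² + 0.02² + 0.02² + 0.06² = 0.1521 + 0.0100 + 0.1681 + 0.0004 + 0.0004 + 0.0036 = 0.3346
B_B = 1 / 0.3346 = 2.9886
Highest B → broadest niche (most generalist): Species C (B = 3.70).

Species C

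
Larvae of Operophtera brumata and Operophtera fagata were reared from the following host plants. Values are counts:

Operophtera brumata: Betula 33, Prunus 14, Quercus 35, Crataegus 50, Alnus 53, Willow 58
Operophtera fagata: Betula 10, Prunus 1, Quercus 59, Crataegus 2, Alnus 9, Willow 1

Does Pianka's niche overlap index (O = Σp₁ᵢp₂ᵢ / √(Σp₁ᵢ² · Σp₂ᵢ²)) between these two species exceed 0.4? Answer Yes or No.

Proportions for Operophtera brumata (n=243): 33/243=0.1358, 14/243=0.0576, 35/243=0.1440, 50/243=0.2058, 53/243=0.2181, 58/243=0.2387
Proportions for Operophtera fagata (n=82): 10/82=0.1220, 1/82=0.0122, 59/82=0.7195, 2/82=0.0244, 9/82=0.1098, 1/82=0.0122
Σ p₁ᵢp₂ᵢ = 0.016568 + 0.000703 + 0.103608 + 0.005022 + 0.023947 + 0.002912 = 0.152760
Σp_1ᵢ² = 0.1358² + 0.0576² + 0.1440² + 0.2058² + 0.2181² + 0.2387² = 0.018442 + 0.003318 + 0.020736 + 0.042354 + 0.047568 + 0.056978 = 0.189396
Σp_2ᵢ² = 0.1220² + 0.0122² + 0.7195² + 0.0244² + 0.1098² + 0.0122² = 0.014884 + 0.000149 + 0.517680 + 0.000595 + 0.012056 + 0.000149 = 0.545513
O = 0.152760 / √(0.189396 × 0.545513) = 0.152760 / 0.3214311 = 0.4752
O = 0.4752 > 0.4 → Yes.

Yes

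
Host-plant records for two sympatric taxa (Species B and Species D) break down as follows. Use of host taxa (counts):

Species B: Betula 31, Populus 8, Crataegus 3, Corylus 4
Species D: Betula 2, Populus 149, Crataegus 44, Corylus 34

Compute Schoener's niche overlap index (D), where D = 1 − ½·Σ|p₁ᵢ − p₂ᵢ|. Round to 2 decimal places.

Proportions for Species B (n=46): 31/46=0.6739, 8/46=0.1739, 3/46=0.0652, 4/46=0.0870
Proportions for Species D (n=229): 2/229=0.0087, 149/229=0.6507, 44/229=0.1921, 34/229=0.1485
Σ|p₁ᵢ − p₂ᵢ| = 0.6652 + 0.4768 + 0.1269 + 0.0615 = 1.3304
D = 1 − ½ × 1.3304 = 1 − 0.66520 = 0.33480

0.33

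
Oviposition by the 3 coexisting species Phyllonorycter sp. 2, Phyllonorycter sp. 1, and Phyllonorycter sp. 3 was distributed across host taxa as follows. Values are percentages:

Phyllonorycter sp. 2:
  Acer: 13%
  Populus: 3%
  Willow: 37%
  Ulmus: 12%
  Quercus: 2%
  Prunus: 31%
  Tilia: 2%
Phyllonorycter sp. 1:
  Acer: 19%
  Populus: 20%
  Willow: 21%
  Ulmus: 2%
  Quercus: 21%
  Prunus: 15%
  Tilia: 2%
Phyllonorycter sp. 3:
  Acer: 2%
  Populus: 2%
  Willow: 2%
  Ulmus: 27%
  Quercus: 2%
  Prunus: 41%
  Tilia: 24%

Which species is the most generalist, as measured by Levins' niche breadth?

Phyllonorycter sp. 1

Convert percentages to proportions (divide by 100).
Σp_2ᵢ² = 0.13² + 0.03² + 0.37² + 0.12² + 0.02² + 0.31² + 0.02² = 0.0169 + 0.0009 + 0.1369 + 0.0144 + 0.0004 + 0.0961 + 0.0004 = 0.2660
B_2 = 1 / 0.2660 = 3.7594
Σp_1ᵢ² = 0.19² + 0.20² + 0.21² + 0.02² + 0.21² + 0.15² + 0.02² = 0.0361 + 0.0400 + 0.0441 + 0.0004 + 0.0441 + 0.0225 + 0.0004 = 0.1876
B_1 = 1 / 0.1876 = 5.3305
Σp_3ᵢ² = 0.02² + 0.02² + 0.02² + 0.27² + 0.02² + 0.41² + 0.24² = 0.0004 + 0.0004 + 0.0004 + 0.0729 + 0.0004 + 0.1681 + 0.0576 = 0.3002
B_3 = 1 / 0.3002 = 3.3311
Highest B → broadest niche (most generalist): Phyllonorycter sp. 1 (B = 5.33).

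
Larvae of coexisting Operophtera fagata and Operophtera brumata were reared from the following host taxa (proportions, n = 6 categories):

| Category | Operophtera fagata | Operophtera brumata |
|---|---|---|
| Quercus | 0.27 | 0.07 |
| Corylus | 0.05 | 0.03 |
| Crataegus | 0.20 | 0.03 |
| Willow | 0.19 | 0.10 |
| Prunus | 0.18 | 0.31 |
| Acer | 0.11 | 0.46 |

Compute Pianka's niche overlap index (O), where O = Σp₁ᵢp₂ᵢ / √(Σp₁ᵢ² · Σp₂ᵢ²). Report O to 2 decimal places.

0.60

Σ p₁ᵢp₂ᵢ = 0.0189 + 0.0015 + 0.0060 + 0.0190 + 0.0558 + 0.0506 = 0.1518
Σp_1ᵢ² = 0.27² + 0.05² + 0.20² + 0.19² + 0.18² + 0.11² = 0.0729 + 0.0025 + 0.0400 + 0.0361 + 0.0324 + 0.0121 = 0.1960
Σp_2ᵢ² = 0.07² + 0.03² + 0.03² + 0.10² + 0.31² + 0.46² = 0.0049 + 0.0009 + 0.0009 + 0.0100 + 0.0961 + 0.2116 = 0.3244
O = 0.1518 / √(0.1960 × 0.3244) = 0.1518 / 0.25216 = 0.6020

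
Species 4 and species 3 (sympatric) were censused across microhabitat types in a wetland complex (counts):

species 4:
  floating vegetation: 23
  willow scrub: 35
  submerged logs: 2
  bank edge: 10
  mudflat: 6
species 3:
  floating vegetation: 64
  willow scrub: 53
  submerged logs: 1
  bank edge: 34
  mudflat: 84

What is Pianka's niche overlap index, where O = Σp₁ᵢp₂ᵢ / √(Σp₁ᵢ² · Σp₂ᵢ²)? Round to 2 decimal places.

Proportions for species 4 (n=76): 23/76=0.3026, 35/76=0.4605, 2/76=0.0263, 10/76=0.1316, 6/76=0.0789
Proportions for species 3 (n=236): 64/236=0.2712, 53/236=0.2246, 1/236=0.0042, 34/236=0.1441, 84/236=0.3559
Σ p₁ᵢp₂ᵢ = 0.082065 + 0.103428 + 0.000110 + 0.018964 + 0.028081 = 0.232648
Σp_1ᵢ² = 0.3026² + 0.4605² + 0.0263² + 0.1316² + 0.0789² = 0.091567 + 0.212060 + 0.000692 + 0.017319 + 0.006225 = 0.327863
Σp_2ᵢ² = 0.2712² + 0.2246² + 0.0042² + 0.1441² + 0.3559² = 0.073549 + 0.050445 + 0.000018 + 0.020765 + 0.126665 = 0.271442
O = 0.232648 / √(0.327863 × 0.271442) = 0.232648 / 0.2983216 = 0.7799

0.78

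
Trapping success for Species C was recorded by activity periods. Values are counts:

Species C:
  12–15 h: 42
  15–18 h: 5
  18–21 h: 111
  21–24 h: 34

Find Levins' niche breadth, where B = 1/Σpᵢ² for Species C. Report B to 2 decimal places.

Proportions for Species C (n=192): 42/192=0.2188, 5/192=0.0260, 111/192=0.5781, 34/192=0.1771
Σpᵢ² = 0.2188² + 0.0260² + 0.5781² + 0.1771² = 0.047873 + 0.000676 + 0.334200 + 0.031364 = 0.414113
B = 1 / 0.414113 = 2.4148

2.41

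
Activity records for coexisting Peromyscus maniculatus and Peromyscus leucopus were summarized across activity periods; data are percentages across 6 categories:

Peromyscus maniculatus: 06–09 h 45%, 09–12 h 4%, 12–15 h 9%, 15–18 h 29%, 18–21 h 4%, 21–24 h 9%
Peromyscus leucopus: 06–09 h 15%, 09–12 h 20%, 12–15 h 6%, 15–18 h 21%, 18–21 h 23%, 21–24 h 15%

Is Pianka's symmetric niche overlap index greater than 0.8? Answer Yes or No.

No

Convert percentages to proportions (divide by 100).
Σ p₁ᵢp₂ᵢ = 0.0675 + 0.0080 + 0.0054 + 0.0609 + 0.0092 + 0.0135 = 0.1645
Σp_1ᵢ² = 0.45² + 0.04² + 0.09² + 0.29² + 0.04² + 0.09² = 0.2025 + 0.0016 + 0.0081 + 0.0841 + 0.0016 + 0.0081 = 0.3060
Σp_2ᵢ² = 0.15² + 0.20² + 0.06² + 0.21² + 0.23² + 0.15² = 0.0225 + 0.0400 + 0.0036 + 0.0441 + 0.0529 + 0.0225 = 0.1856
O = 0.1645 / √(0.3060 × 0.1856) = 0.1645 / 0.23831 = 0.6903
O = 0.6903 < 0.8 → No.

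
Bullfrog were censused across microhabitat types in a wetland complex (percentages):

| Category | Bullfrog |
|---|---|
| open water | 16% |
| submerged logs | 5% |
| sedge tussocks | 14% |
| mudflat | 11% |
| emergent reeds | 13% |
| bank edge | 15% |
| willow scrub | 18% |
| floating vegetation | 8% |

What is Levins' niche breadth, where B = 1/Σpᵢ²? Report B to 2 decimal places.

7.25

Convert percentages to proportions (divide by 100).
Σpᵢ² = 0.16² + 0.05² + 0.14² + 0.11² + 0.13² + 0.15² + 0.18² + 0.08² = 0.0256 + 0.0025 + 0.0196 + 0.0121 + 0.0169 + 0.0225 + 0.0324 + 0.0064 = 0.1380
B = 1 / 0.1380 = 7.2464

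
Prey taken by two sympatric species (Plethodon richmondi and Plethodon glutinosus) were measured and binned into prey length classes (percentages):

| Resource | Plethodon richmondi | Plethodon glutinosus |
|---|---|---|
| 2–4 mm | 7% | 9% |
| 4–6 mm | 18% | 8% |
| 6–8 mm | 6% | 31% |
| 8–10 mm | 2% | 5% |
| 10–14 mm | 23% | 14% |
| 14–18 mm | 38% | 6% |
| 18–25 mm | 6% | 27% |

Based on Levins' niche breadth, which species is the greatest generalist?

Convert percentages to proportions (divide by 100).
Σp_richᵢ² = 0.07² + 0.18² + 0.06² + 0.02² + 0.23² + 0.38² + 0.06² = 0.0049 + 0.0324 + 0.0036 + 0.0004 + 0.0529 + 0.1444 + 0.0036 = 0.2422
B_rich = 1 / 0.2422 = 4.1288
Σp_glutᵢ² = 0.09² + 0.08² + 0.31² + 0.05² + 0.14² + 0.06² + 0.27² = 0.0081 + 0.0064 + 0.0961 + 0.0025 + 0.0196 + 0.0036 + 0.0729 = 0.2092
B_glut = 1 / 0.2092 = 4.7801
Highest B → broadest niche (most generalist): Plethodon glutinosus (B = 4.78).

Plethodon glutinosus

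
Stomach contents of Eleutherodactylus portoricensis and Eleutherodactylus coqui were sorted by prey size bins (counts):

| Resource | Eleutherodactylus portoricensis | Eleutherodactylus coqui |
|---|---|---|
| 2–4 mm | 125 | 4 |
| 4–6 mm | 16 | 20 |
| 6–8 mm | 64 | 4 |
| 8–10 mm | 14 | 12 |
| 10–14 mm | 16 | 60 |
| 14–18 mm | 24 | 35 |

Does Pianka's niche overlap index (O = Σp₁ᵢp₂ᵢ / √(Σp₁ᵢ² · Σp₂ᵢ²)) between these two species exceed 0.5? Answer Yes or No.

Proportions for Eleutherodactylus portoricensis (n=259): 125/259=0.4826, 16/259=0.0618, 64/259=0.2471, 14/259=0.0541, 16/259=0.0618, 24/259=0.0927
Proportions for Eleutherodactylus coqui (n=135): 4/135=0.0296, 20/135=0.1481, 4/135=0.0296, 12/135=0.0889, 60/135=0.4444, 35/135=0.2593
Σ p₁ᵢp₂ᵢ = 0.014285 + 0.009153 + 0.007314 + 0.004809 + 0.027464 + 0.024037 = 0.087062
Σp_1ᵢ² = 0.4826² + 0.0618² + 0.2471² + 0.0541² + 0.0618² + 0.0927² = 0.232903 + 0.003819 + 0.061058 + 0.002927 + 0.003819 + 0.008593 = 0.313119
Σp_2ᵢ² = 0.0296² + 0.1481² + 0.0296² + 0.0889² + 0.4444² + 0.2593² = 0.000876 + 0.021934 + 0.000876 + 0.007903 + 0.197491 + 0.067236 = 0.296316
O = 0.087062 / √(0.313119 × 0.296316) = 0.087062 / 0.3046017 = 0.2858
O = 0.2858 < 0.5 → No.

No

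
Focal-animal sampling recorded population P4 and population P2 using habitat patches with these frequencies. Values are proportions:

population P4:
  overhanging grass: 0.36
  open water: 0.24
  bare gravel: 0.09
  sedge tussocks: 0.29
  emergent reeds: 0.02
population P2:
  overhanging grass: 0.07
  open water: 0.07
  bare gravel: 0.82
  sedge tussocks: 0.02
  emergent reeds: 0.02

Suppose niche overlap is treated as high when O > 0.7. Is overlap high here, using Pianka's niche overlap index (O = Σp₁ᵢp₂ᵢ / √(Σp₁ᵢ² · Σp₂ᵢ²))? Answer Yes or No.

Σ p₁ᵢp₂ᵢ = 0.0252 + 0.0168 + 0.0738 + 0.0058 + 0.0004 = 0.1220
Σp_1ᵢ² = 0.36² + 0.24² + 0.09² + 0.29² + 0.02² = 0.1296 + 0.0576 + 0.0081 + 0.0841 + 0.0004 = 0.2798
Σp_2ᵢ² = 0.07² + 0.07² + 0.82² + 0.02² + 0.02² = 0.0049 + 0.0049 + 0.6724 + 0.0004 + 0.0004 = 0.6830
O = 0.1220 / √(0.2798 × 0.6830) = 0.1220 / 0.43715 = 0.2791
O = 0.2791 < 0.7 → No.

No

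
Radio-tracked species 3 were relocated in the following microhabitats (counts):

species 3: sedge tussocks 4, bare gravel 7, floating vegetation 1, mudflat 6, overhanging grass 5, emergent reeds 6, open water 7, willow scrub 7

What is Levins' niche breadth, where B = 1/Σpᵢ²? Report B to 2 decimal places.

Proportions for species 3 (n=43): 4/43=0.0930, 7/43=0.1628, 1/43=0.0233, 6/43=0.1395, 5/43=0.1163, 6/43=0.1395, 7/43=0.1628, 7/43=0.1628
Σpᵢ² = 0.0930² + 0.1628² + 0.0233² + 0.1395² + 0.1163² + 0.1395² + 0.1628² + 0.1628² = 0.008649 + 0.026504 + 0.000543 + 0.019460 + 0.013526 + 0.019460 + 0.026504 + 0.026504 = 0.141150
B = 1 / 0.141150 = 7.0847

7.08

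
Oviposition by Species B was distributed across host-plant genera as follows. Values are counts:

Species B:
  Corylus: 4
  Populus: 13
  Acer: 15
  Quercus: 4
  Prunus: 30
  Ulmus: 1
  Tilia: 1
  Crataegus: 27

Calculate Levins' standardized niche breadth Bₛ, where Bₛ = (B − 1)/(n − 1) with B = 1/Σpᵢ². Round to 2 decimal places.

Proportions for Species B (n=95): 4/95=0.0421, 13/95=0.1368, 15/95=0.1579, 4/95=0.0421, 30/95=0.3158, 1/95=0.0105, 1/95=0.0105, 27/95=0.2842
Σpᵢ² = 0.0421² + 0.1368² + 0.1579² + 0.0421² + 0.3158² + 0.0105² + 0.0105² + 0.2842² = 0.001772 + 0.018714 + 0.024932 + 0.001772 + 0.099730 + 0.000110 + 0.000110 + 0.080770 = 0.227910
B = 1 / 0.227910 = 4.3877
Bₛ = (B − 1)/(n − 1) = (4.3877 − 1)/(8 − 1) = 3.3877/7 = 0.4840

0.48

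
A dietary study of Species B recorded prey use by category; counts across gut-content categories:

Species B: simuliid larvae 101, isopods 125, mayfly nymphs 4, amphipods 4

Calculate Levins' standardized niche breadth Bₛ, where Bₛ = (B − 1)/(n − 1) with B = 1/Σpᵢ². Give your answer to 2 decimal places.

0.37

Proportions for Species B (n=234): 101/234=0.4316, 125/234=0.5342, 4/234=0.0171, 4/234=0.0171
Σpᵢ² = 0.4316² + 0.5342² + 0.0171² + 0.0171² = 0.186279 + 0.285370 + 0.000292 + 0.000292 = 0.472233
B = 1 / 0.472233 = 2.1176
Bₛ = (B − 1)/(n − 1) = (2.1176 − 1)/(4 − 1) = 1.1176/3 = 0.3725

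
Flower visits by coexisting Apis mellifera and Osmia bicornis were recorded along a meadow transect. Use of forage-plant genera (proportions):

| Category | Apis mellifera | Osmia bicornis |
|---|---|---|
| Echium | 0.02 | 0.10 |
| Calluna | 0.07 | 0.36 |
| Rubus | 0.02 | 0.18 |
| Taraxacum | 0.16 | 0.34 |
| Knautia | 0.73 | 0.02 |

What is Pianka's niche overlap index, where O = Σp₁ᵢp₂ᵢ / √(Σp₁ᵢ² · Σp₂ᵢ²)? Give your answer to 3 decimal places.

0.248

Σ p₁ᵢp₂ᵢ = 0.0020 + 0.0252 + 0.0036 + 0.0544 + 0.0146 = 0.0998
Σp_1ᵢ² = 0.02² + 0.07² + 0.02² + 0.16² + 0.73² = 0.0004 + 0.0049 + 0.0004 + 0.0256 + 0.5329 = 0.5642
Σp_2ᵢ² = 0.10² + 0.36² + 0.18² + 0.34² + 0.02² = 0.0100 + 0.1296 + 0.0324 + 0.1156 + 0.0004 = 0.2880
O = 0.0998 / √(0.5642 × 0.2880) = 0.0998 / 0.403100 = 0.24758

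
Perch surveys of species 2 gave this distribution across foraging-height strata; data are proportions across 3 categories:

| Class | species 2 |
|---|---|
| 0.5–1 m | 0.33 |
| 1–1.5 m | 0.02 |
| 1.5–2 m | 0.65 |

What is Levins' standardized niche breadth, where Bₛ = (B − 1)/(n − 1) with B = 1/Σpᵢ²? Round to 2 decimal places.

Σpᵢ² = 0.33² + 0.02² + 0.65² = 0.1089 + 0.0004 + 0.4225 = 0.5318
B = 1 / 0.5318 = 1.8804
Bₛ = (B − 1)/(n − 1) = (1.8804 − 1)/(3 − 1) = 0.8804/2 = 0.4402

0.44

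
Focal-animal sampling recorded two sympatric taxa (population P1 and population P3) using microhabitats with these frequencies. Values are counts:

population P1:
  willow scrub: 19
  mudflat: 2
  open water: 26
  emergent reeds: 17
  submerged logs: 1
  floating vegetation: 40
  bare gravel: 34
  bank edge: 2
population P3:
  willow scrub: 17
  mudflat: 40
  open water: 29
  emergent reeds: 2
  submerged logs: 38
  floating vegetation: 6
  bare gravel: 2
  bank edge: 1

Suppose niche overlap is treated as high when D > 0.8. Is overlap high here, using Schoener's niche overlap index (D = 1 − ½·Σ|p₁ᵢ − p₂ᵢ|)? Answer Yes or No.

No

Proportions for population P1 (n=141): 19/141=0.1348, 2/141=0.0142, 26/141=0.1844, 17/141=0.1206, 1/141=0.0071, 40/141=0.2837, 34/141=0.2411, 2/141=0.0142
Proportions for population P3 (n=135): 17/135=0.1259, 40/135=0.2963, 29/135=0.2148, 2/135=0.0148, 38/135=0.2815, 6/135=0.0444, 2/135=0.0148, 1/135=0.0074
Σ|p₁ᵢ − p₂ᵢ| = 0.0089 + 0.2821 + 0.0304 + 0.1058 + 0.2744 + 0.2393 + 0.2263 + 0.0068 = 1.1740
D = 1 − ½ × 1.1740 = 1 − 0.58700 = 0.41300
D = 0.41300 < 0.8 → No.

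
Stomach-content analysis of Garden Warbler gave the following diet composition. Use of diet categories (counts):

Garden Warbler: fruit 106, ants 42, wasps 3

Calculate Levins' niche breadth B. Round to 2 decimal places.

1.75

Proportions for Garden Warbler (n=151): 106/151=0.7020, 42/151=0.2781, 3/151=0.0199
Σpᵢ² = 0.7020² + 0.2781² + 0.0199² = 0.492804 + 0.077340 + 0.000396 = 0.570540
B = 1 / 0.570540 = 1.7527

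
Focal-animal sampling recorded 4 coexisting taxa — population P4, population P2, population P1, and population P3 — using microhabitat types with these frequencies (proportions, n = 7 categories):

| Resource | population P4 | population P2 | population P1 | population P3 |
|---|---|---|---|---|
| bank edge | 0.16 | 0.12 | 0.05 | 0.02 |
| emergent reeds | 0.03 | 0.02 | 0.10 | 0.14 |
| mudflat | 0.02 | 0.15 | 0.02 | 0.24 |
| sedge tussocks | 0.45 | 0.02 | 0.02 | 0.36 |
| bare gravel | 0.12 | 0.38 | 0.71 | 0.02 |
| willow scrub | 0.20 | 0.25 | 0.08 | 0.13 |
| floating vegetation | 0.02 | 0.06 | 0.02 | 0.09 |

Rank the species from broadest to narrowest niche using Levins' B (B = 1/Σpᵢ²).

population P3 > population P2 > population P4 > population P1

Σp_P4ᵢ² = 0.16² + 0.03² + 0.02² + 0.45² + 0.12² + 0.20² + 0.02² = 0.0256 + 0.0009 + 0.0004 + 0.2025 + 0.0144 + 0.0400 + 0.0004 = 0.2842
B_P4 = 1 / 0.2842 = 3.5186
Σp_P2ᵢ² = 0.12² + 0.02² + 0.15² + 0.02² + 0.38² + 0.25² + 0.06² = 0.0144 + 0.0004 + 0.0225 + 0.0004 + 0.1444 + 0.0625 + 0.0036 = 0.2482
B_P2 = 1 / 0.2482 = 4.0290
Σp_P1ᵢ² = 0.05² + 0.10² + 0.02² + 0.02² + 0.71² + 0.08² + 0.02² = 0.0025 + 0.0100 + 0.0004 + 0.0004 + 0.5041 + 0.0064 + 0.0004 = 0.5242
B_P1 = 1 / 0.5242 = 1.9077
Σp_P3ᵢ² = 0.02² + 0.14² + 0.24² + 0.36² + 0.02² + 0.13² + 0.09² = 0.0004 + 0.0196 + 0.0576 + 0.1296 + 0.0004 + 0.0169 + 0.0081 = 0.2326
B_P3 = 1 / 0.2326 = 4.2992
Ranking by B (broadest → narrowest): population P3 (4.30) > population P2 (4.03) > population P4 (3.52) > population P1 (1.91)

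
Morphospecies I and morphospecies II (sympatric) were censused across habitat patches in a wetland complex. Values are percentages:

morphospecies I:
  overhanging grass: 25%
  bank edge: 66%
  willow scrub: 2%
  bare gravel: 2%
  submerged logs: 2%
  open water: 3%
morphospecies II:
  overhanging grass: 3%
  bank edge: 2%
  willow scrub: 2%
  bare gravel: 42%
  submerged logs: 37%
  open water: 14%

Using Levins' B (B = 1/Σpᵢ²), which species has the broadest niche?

morphospecies II

Convert percentages to proportions (divide by 100).
Σp_Iᵢ² = 0.25² + 0.66² + 0.02² + 0.02² + 0.02² + 0.03² = 0.0625 + 0.4356 + 0.0004 + 0.0004 + 0.0004 + 0.0009 = 0.5002
B_I = 1 / 0.5002 = 1.9992
Σp_IIᵢ² = 0.03² + 0.02² + 0.02² + 0.42² + 0.37² + 0.14² = 0.0009 + 0.0004 + 0.0004 + 0.1764 + 0.1369 + 0.0196 = 0.3346
B_II = 1 / 0.3346 = 2.9886
Highest B → broadest niche (most generalist): morphospecies II (B = 2.99).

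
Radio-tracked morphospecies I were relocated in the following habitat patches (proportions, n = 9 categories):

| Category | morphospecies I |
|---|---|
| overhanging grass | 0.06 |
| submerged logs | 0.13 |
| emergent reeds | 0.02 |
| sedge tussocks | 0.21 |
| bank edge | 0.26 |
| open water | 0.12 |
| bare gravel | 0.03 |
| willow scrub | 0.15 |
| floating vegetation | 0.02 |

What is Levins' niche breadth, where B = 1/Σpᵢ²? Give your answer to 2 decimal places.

Σpᵢ² = 0.06² + 0.13² + 0.02² + 0.21² + 0.26² + 0.12² + 0.03² + 0.15² + 0.02² = 0.0036 + 0.0169 + 0.0004 + 0.0441 + 0.0676 + 0.0144 + 0.0009 + 0.0225 + 0.0004 = 0.1708
B = 1 / 0.1708 = 5.8548

5.85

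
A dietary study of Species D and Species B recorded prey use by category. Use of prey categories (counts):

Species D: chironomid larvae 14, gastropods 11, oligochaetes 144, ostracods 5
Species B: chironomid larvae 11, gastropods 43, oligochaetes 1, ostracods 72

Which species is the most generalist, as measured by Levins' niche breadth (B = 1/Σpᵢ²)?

Species B

Proportions for Species D (n=174): 14/174=0.0805, 11/174=0.0632, 144/174=0.8276, 5/174=0.0287
Proportions for Species B (n=127): 11/127=0.0866, 43/127=0.3386, 1/127=0.0079, 72/127=0.5669
Σp_Dᵢ² = 0.0805² + 0.0632² + 0.8276² + 0.0287² = 0.006480 + 0.003994 + 0.684922 + 0.000824 = 0.696220
B_D = 1 / 0.696220 = 1.4363
Σp_Bᵢ² = 0.0866² + 0.3386² + 0.0079² + 0.5669² = 0.007500 + 0.114650 + 0.000062 + 0.321376 = 0.443588
B_B = 1 / 0.443588 = 2.2543
Highest B → broadest niche (most generalist): Species B (B = 2.25).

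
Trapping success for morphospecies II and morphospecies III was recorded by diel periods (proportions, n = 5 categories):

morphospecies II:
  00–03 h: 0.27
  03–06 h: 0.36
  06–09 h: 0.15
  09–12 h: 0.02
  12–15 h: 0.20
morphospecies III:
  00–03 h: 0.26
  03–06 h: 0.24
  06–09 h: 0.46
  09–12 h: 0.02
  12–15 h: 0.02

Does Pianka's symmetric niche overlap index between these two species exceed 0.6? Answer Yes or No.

Yes

Σ p₁ᵢp₂ᵢ = 0.0702 + 0.0864 + 0.0690 + 0.0004 + 0.0040 = 0.2300
Σp_1ᵢ² = 0.27² + 0.36² + 0.15² + 0.02² + 0.20² = 0.0729 + 0.1296 + 0.0225 + 0.0004 + 0.0400 = 0.2654
Σp_2ᵢ² = 0.26² + 0.24² + 0.46² + 0.02² + 0.02² = 0.0676 + 0.0576 + 0.2116 + 0.0004 + 0.0004 = 0.3376
O = 0.2300 / √(0.2654 × 0.3376) = 0.2300 / 0.29933 = 0.7684
O = 0.7684 > 0.6 → Yes.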